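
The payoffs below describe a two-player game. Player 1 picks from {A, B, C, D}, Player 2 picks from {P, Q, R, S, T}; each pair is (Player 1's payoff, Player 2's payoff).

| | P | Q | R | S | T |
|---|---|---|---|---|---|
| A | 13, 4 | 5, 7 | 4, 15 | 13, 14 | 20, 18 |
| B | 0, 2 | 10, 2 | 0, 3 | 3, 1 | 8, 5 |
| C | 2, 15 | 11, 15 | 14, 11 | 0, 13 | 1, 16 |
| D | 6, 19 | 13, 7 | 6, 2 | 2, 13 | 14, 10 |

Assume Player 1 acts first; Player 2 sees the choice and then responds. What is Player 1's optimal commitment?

A

Backward induction with Player 1 moving first.
- A → Player 2 plays T (best of 4, 7, 15, 14, 18); Player 1 gets 20.
- B → Player 2 plays T (best of 2, 2, 3, 1, 5); Player 1 gets 8.
- C → Player 2 plays T (best of 15, 15, 11, 13, 16); Player 1 gets 1.
- D → Player 2 plays P (best of 19, 7, 2, 13, 10); Player 1 gets 6.
Player 1's induced payoffs are 20, 8, 1, 6, so Player 1 commits to A. Subgame-perfect outcome: (A, T) with payoffs (20, 18).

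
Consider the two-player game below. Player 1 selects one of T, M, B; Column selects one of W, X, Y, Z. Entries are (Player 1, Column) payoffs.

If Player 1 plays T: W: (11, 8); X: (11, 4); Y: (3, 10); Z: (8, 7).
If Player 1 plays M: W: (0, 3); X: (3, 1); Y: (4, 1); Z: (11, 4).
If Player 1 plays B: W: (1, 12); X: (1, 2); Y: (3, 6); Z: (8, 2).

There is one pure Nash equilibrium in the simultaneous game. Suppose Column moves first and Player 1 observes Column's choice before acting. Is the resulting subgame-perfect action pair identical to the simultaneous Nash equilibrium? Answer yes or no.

Backward induction with Column moving first.
- W → Player 1 plays T (best of 11, 0, 1); Column gets 8.
- X → Player 1 plays T (best of 11, 3, 1); Column gets 4.
- Y → Player 1 plays M (best of 3, 4, 3); Column gets 1.
- Z → Player 1 plays M (best of 8, 11, 8); Column gets 4.
Column's induced payoffs are 8, 4, 1, 4, so Column commits to W. Subgame-perfect outcome: (T, W) with payoffs (11, 8).
Under simultaneous play:
Player 1's best replies: W→T; X→T; Y→M; Z→M.
Column's best replies: T→Y; M→Z; B→W.
The unique mutual best reply is (M, Z), giving (11, 4).
Sequential outcome (T, W) differs from the Nash profile (M, Z).

no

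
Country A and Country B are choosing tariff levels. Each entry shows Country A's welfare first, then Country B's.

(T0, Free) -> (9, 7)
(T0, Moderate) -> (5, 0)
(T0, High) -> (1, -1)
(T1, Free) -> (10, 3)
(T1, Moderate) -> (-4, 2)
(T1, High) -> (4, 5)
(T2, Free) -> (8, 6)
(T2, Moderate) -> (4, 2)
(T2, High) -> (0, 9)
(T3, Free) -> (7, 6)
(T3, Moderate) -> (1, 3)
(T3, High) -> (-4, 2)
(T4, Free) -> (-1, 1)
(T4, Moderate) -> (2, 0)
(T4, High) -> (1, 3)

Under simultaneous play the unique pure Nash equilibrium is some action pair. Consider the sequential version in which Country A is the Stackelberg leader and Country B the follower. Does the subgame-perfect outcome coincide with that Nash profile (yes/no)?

Backward induction with Country A moving first.
- T0 → Country B plays Free (best of 7, 0, -1); Country A gets 9.
- T1 → Country B plays High (best of 3, 2, 5); Country A gets 4.
- T2 → Country B plays High (best of 6, 2, 9); Country A gets 0.
- T3 → Country B plays Free (best of 6, 3, 2); Country A gets 7.
- T4 → Country B plays High (best of 1, 0, 3); Country A gets 1.
Maximizing over 9, 4, 0, 7, 1, Country A chooses T0. Subgame-perfect outcome: (T0, Free) with payoffs (9, 7).
Now find the simultaneous Nash equilibrium.
Country A's best replies: Free→T1; Moderate→T0; High→T1.
Country B's best replies: T0→Free; T1→High; T2→High; T3→Free; T4→High.
Only (T1, High) has each player best-responding; Nash payoffs (4, 5).
Sequential outcome (T0, Free) differs from the Nash profile (T1, High).

no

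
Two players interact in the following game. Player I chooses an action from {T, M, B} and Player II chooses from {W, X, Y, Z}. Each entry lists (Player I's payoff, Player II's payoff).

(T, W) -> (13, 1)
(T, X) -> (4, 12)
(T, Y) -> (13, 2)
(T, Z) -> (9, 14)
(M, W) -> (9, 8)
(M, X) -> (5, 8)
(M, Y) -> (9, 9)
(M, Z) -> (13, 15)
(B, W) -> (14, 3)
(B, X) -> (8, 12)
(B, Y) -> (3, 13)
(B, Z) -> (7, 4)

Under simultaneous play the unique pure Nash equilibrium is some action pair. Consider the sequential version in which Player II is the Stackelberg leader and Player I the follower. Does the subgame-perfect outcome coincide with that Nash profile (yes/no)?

Player I best-responds to each possible Player II move:
- W: BR = B, leader payoff 3.
- X: BR = B, leader payoff 12.
- Y: BR = T, leader payoff 2.
- Z: BR = M, leader payoff 15.
Player II's induced payoffs are 3, 12, 2, 15, so Player II commits to Z. Subgame-perfect outcome: (M, Z) with payoffs (13, 15).
For the simultaneous game, intersect best replies.
Player I's best replies: W→B; X→B; Y→T; Z→M.
Player II's best replies: T→Z; M→Z; B→Y.
Only (M, Z) has each player best-responding; Nash payoffs (13, 15).
Sequential outcome (M, Z) coincides with the Nash profile (M, Z).

yes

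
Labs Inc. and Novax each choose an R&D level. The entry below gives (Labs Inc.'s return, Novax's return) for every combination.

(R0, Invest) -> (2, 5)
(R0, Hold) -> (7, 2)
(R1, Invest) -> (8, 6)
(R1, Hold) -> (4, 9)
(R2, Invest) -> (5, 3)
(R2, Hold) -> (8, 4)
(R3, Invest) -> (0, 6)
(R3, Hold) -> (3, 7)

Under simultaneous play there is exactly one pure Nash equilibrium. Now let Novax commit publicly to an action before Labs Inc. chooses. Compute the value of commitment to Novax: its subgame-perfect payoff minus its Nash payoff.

2

Work backward from Labs Inc.'s decision.
- Invest: Labs Inc. compares 2, 8, 5, 0 and picks R1; Novax would get 6.
- Hold: Labs Inc. compares 7, 4, 8, 3 and picks R2; Novax would get 4.
Among 6, 4, the best is 6 at Invest. Subgame-perfect outcome: (R1, Invest) with payoffs (8, 6).
Now find the simultaneous Nash equilibrium.
Labs Inc.'s best replies: Invest→R1; Hold→R2.
Novax's best replies: R0→Invest; R1→Hold; R2→Hold; R3→Hold.
The unique mutual best reply is (R2, Hold), giving (8, 4).
Novax's commitment gain: 6 − 4 = 2.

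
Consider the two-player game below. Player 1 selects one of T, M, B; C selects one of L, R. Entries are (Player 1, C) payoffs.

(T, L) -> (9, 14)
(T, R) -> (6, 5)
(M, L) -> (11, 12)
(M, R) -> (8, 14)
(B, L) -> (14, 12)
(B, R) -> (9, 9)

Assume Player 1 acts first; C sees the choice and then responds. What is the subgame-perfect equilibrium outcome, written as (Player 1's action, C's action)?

(B, L)

Backward induction with Player 1 moving first.
- T: C compares 14, 5 and picks L; Player 1 would get 9.
- M: C compares 12, 14 and picks R; Player 1 would get 8.
- B: C compares 12, 9 and picks L; Player 1 would get 14.
Among 9, 8, 14, the best is 14 at B. Subgame-perfect outcome: (B, L) with payoffs (14, 12).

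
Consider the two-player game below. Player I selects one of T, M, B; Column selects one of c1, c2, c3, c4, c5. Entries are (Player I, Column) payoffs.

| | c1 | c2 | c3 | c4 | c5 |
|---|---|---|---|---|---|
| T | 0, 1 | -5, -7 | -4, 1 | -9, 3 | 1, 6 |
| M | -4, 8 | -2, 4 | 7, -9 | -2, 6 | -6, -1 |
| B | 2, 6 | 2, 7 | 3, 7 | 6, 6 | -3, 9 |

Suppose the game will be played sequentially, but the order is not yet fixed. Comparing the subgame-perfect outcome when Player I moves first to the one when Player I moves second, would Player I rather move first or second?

second

If Player I leads: Column's best replies are T→c5, M→c1, B→c5; Player I's induced payoffs 1, -4, -3; outcome (T, c5), payoffs (1, 6).
If Column leads: Player I's best replies are c1→B, c2→B, c3→M, c4→B, c5→T; Column's induced payoffs 6, 7, -9, 6, 6; outcome (B, c2), payoffs (2, 7).
Player I gets 1 moving first and 2 moving second, so Player I prefers to move second.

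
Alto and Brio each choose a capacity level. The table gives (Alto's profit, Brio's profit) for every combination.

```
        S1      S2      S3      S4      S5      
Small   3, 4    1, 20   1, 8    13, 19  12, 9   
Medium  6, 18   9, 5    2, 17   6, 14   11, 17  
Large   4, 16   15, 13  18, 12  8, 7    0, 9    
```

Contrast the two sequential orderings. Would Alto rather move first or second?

If Alto leads: Brio's best replies are Small→S2, Medium→S1, Large→S1; Alto's induced payoffs 1, 6, 4; outcome (Medium, S1), payoffs (6, 18).
If Brio leads: Alto's best replies are S1→Medium, S2→Large, S3→Large, S4→Small, S5→Small; Brio's induced payoffs 18, 13, 12, 19, 9; outcome (Small, S4), payoffs (13, 19).
Alto gets 6 moving first and 13 moving second, so Alto prefers to move second.

second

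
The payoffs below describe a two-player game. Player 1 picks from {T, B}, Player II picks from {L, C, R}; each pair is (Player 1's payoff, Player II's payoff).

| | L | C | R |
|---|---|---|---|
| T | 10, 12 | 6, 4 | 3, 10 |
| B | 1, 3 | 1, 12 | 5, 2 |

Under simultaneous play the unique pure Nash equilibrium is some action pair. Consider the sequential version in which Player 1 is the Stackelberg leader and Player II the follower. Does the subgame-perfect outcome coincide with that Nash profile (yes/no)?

Player II best-responds to each possible Player 1 move:
- T: Player II compares 12, 4, 10 and picks L; Player 1 would get 10.
- B: Player II compares 3, 12, 2 and picks C; Player 1 would get 1.
Among 10, 1, the best is 10 at T. Subgame-perfect outcome: (T, L) with payoffs (10, 12).
Under simultaneous play:
Player 1's best replies: L→T; C→T; R→B.
Player II's best replies: T→L; B→C.
Only (T, L) has each player best-responding; Nash payoffs (10, 12).
Sequential outcome (T, L) coincides with the Nash profile (T, L).

yes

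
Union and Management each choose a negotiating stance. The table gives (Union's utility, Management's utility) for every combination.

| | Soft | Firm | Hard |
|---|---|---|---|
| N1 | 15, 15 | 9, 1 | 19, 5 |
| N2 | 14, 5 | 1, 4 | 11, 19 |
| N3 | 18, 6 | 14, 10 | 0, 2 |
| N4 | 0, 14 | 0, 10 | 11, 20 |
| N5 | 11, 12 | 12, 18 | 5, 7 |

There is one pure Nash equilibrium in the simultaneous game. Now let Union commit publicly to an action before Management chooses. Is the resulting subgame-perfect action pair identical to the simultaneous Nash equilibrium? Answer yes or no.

Backward induction with Union moving first.
- N1: Management compares 15, 1, 5 and picks Soft; Union would get 15.
- N2: Management compares 5, 4, 19 and picks Hard; Union would get 11.
- N3: Management compares 6, 10, 2 and picks Firm; Union would get 14.
- N4: Management compares 14, 10, 20 and picks Hard; Union would get 11.
- N5: Management compares 12, 18, 7 and picks Firm; Union would get 12.
Among 15, 11, 14, 11, 12, the best is 15 at N1. Subgame-perfect outcome: (N1, Soft) with payoffs (15, 15).
Under simultaneous play:
Union's best replies: Soft→N3; Firm→N3; Hard→N1.
Management's best replies: N1→Soft; N2→Hard; N3→Firm; N4→Hard; N5→Firm.
The unique mutual best reply is (N3, Firm), giving (14, 10).
Sequential outcome (N1, Soft) differs from the Nash profile (N3, Firm).

no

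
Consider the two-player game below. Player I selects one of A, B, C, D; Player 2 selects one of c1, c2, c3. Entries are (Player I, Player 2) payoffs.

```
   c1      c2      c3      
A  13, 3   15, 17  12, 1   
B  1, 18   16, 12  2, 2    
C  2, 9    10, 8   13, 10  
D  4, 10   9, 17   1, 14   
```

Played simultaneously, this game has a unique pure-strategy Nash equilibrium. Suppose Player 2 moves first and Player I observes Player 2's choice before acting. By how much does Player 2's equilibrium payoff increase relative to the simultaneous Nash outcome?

Player I best-responds to each possible Player 2 move:
- c1: BR = A, leader payoff 3.
- c2: BR = B, leader payoff 12.
- c3: BR = C, leader payoff 10.
Among 3, 12, 10, the best is 12 at c2. Subgame-perfect outcome: (B, c2) with payoffs (16, 12).
Now find the simultaneous Nash equilibrium.
Player I's best replies: c1→A; c2→B; c3→C.
Player 2's best replies: A→c2; B→c1; C→c3; D→c2.
Only (C, c3) has each player best-responding; Nash payoffs (13, 10).
Player 2's commitment gain: 12 − 10 = 2.

2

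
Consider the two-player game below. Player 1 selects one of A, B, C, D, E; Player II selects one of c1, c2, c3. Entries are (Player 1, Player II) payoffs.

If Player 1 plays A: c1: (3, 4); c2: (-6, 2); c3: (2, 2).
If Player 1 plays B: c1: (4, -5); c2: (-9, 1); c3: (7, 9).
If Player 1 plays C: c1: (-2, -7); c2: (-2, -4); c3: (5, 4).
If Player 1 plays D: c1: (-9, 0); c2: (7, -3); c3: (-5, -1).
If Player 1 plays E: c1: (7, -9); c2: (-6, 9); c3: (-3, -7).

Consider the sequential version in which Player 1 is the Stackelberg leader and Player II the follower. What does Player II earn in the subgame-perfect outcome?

Backward induction with Player 1 moving first.
- A: Player II compares 4, 2, 2 and picks c1; Player 1 would get 3.
- B: Player II compares -5, 1, 9 and picks c3; Player 1 would get 7.
- C: Player II compares -7, -4, 4 and picks c3; Player 1 would get 5.
- D: Player II compares 0, -3, -1 and picks c1; Player 1 would get -9.
- E: Player II compares -9, 9, -7 and picks c2; Player 1 would get -6.
Among 3, 7, 5, -9, -6, the best is 7 at B. Subgame-perfect outcome: (B, c3) with payoffs (7, 9).

9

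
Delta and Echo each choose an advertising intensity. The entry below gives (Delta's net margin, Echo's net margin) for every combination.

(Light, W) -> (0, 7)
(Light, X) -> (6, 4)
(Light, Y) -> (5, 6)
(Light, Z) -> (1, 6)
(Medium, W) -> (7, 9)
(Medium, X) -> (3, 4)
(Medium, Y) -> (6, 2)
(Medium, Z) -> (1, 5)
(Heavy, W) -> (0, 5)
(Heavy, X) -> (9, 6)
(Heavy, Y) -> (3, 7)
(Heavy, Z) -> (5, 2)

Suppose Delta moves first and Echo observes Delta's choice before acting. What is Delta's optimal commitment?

Work backward from Echo's decision.
- Light: Echo compares 7, 4, 6, 6 and picks W; Delta would get 0.
- Medium: Echo compares 9, 4, 2, 5 and picks W; Delta would get 7.
- Heavy: Echo compares 5, 6, 7, 2 and picks Y; Delta would get 3.
Maximizing over 0, 7, 3, Delta chooses Medium. Subgame-perfect outcome: (Medium, W) with payoffs (7, 9).

Medium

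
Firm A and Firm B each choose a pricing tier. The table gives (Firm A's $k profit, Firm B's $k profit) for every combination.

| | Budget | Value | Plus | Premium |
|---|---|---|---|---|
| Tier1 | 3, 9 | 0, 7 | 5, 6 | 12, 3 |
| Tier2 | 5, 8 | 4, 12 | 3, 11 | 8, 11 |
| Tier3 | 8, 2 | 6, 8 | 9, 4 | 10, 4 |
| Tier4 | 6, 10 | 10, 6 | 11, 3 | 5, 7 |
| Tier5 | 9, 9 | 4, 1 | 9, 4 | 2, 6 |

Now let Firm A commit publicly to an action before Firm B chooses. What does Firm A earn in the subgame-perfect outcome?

Backward induction with Firm A moving first.
- Tier1: BR = Budget, leader payoff 3.
- Tier2: BR = Value, leader payoff 4.
- Tier3: BR = Value, leader payoff 6.
- Tier4: BR = Budget, leader payoff 6.
- Tier5: BR = Budget, leader payoff 9.
Among 3, 4, 6, 6, 9, the best is 9 at Tier5. Subgame-perfect outcome: (Tier5, Budget) with payoffs (9, 9).

9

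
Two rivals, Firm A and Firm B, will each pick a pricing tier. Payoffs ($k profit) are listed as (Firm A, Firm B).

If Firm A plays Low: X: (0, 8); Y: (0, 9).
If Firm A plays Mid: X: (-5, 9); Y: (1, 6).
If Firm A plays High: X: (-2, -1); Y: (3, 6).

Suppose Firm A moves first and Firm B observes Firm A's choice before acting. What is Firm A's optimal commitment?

Firm B best-responds to each possible Firm A move:
- Low → Firm B plays Y (best of 8, 9); Firm A gets 0.
- Mid → Firm B plays X (best of 9, 6); Firm A gets -5.
- High → Firm B plays Y (best of -1, 6); Firm A gets 3.
Maximizing over 0, -5, 3, Firm A chooses High. Subgame-perfect outcome: (High, Y) with payoffs (3, 6).

High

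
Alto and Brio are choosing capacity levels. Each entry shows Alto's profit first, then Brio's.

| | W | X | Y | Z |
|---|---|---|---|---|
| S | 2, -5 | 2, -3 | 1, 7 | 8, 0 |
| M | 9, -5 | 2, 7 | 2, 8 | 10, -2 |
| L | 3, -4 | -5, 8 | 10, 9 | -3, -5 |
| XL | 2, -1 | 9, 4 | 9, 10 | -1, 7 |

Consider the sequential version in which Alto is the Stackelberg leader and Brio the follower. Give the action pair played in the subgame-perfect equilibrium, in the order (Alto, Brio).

(L, Y)

Brio best-responds to each possible Alto move:
- S → Brio plays Y (best of -5, -3, 7, 0); Alto gets 1.
- M → Brio plays Y (best of -5, 7, 8, -2); Alto gets 2.
- L → Brio plays Y (best of -4, 8, 9, -5); Alto gets 10.
- XL → Brio plays Y (best of -1, 4, 10, 7); Alto gets 9.
Maximizing over 1, 2, 10, 9, Alto chooses L. Subgame-perfect outcome: (L, Y) with payoffs (10, 9).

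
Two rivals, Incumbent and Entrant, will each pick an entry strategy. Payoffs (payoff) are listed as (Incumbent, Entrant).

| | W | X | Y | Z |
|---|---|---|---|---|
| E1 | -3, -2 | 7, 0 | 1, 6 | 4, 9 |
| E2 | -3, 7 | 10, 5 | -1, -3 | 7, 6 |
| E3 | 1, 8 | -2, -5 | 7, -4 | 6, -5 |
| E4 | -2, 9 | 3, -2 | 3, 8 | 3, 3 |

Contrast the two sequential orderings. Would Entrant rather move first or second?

If Incumbent leads: Entrant's best replies are E1→Z, E2→W, E3→W, E4→W; Incumbent's induced payoffs 4, -3, 1, -2; outcome (E1, Z), payoffs (4, 9).
If Entrant leads: Incumbent's best replies are W→E3, X→E2, Y→E3, Z→E2; Entrant's induced payoffs 8, 5, -4, 6; outcome (E3, W), payoffs (1, 8).
Entrant gets 8 moving first and 9 moving second, so Entrant prefers to move second.

second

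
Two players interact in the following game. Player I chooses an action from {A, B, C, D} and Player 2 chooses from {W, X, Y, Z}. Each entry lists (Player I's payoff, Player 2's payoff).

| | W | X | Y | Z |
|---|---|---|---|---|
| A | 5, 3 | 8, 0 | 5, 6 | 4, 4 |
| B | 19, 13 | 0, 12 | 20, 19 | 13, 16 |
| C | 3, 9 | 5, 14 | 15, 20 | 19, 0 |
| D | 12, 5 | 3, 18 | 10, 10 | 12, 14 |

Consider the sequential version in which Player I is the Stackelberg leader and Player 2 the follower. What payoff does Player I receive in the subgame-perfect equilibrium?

20

Backward induction with Player I moving first.
- A → Player 2 plays Y (best of 3, 0, 6, 4); Player I gets 5.
- B → Player 2 plays Y (best of 13, 12, 19, 16); Player I gets 20.
- C → Player 2 plays Y (best of 9, 14, 20, 0); Player I gets 15.
- D → Player 2 plays X (best of 5, 18, 10, 14); Player I gets 3.
Maximizing over 5, 20, 15, 3, Player I chooses B. Subgame-perfect outcome: (B, Y) with payoffs (20, 19).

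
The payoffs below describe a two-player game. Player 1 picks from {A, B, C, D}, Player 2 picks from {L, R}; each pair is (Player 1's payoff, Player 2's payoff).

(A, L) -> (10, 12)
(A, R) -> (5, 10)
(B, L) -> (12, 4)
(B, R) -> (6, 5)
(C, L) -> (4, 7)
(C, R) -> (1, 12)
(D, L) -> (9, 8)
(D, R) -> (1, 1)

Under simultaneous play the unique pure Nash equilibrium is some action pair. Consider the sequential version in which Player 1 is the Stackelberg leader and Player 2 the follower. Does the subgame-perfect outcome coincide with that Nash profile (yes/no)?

no

Solve by backward induction (Player 1 leads).
- A: BR = L, leader payoff 10.
- B: BR = R, leader payoff 6.
- C: BR = R, leader payoff 1.
- D: BR = L, leader payoff 9.
Player 1's induced payoffs are 10, 6, 1, 9, so Player 1 commits to A. Subgame-perfect outcome: (A, L) with payoffs (10, 12).
Now find the simultaneous Nash equilibrium.
Player 1's best replies: L→B; R→B.
Player 2's best replies: A→L; B→R; C→R; D→L.
The unique mutual best reply is (B, R), giving (6, 5).
Sequential outcome (A, L) differs from the Nash profile (B, R).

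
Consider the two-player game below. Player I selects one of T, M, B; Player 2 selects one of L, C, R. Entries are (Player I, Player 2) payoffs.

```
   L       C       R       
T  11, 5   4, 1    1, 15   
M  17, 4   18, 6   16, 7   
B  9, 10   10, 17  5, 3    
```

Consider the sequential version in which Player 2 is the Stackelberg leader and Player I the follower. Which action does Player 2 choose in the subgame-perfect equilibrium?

R

Backward induction with Player 2 moving first.
- L: Player I compares 11, 17, 9 and picks M; Player 2 would get 4.
- C: Player I compares 4, 18, 10 and picks M; Player 2 would get 6.
- R: Player I compares 1, 16, 5 and picks M; Player 2 would get 7.
Player 2's induced payoffs are 4, 6, 7, so Player 2 commits to R. Subgame-perfect outcome: (M, R) with payoffs (16, 7).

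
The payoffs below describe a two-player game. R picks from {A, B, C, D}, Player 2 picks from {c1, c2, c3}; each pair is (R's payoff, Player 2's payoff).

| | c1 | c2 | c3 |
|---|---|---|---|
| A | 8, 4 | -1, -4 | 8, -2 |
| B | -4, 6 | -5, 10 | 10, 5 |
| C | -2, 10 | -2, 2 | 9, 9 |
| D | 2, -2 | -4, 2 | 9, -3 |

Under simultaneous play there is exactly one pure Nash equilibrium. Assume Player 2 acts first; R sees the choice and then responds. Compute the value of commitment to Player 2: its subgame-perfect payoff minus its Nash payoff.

Backward induction with Player 2 moving first.
- c1 → R plays A (best of 8, -4, -2, 2); Player 2 gets 4.
- c2 → R plays A (best of -1, -5, -2, -4); Player 2 gets -4.
- c3 → R plays B (best of 8, 10, 9, 9); Player 2 gets 5.
Player 2's induced payoffs are 4, -4, 5, so Player 2 commits to c3. Subgame-perfect outcome: (B, c3) with payoffs (10, 5).
Under simultaneous play:
R's best replies: c1→A; c2→A; c3→B.
Player 2's best replies: A→c1; B→c2; C→c1; D→c2.
The unique mutual best reply is (A, c1), giving (8, 4).
Player 2's commitment gain: 5 − 4 = 1.

1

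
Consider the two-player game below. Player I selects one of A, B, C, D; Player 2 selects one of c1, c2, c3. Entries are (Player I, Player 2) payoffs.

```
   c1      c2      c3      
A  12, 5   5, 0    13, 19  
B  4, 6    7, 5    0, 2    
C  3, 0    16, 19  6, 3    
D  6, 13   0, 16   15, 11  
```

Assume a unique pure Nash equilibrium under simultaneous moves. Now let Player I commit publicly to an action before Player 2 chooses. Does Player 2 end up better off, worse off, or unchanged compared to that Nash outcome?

Work backward from Player 2's decision.
- A → Player 2 plays c3 (best of 5, 0, 19); Player I gets 13.
- B → Player 2 plays c1 (best of 6, 5, 2); Player I gets 4.
- C → Player 2 plays c2 (best of 0, 19, 3); Player I gets 16.
- D → Player 2 plays c2 (best of 13, 16, 11); Player I gets 0.
Among 13, 4, 16, 0, the best is 16 at C. Subgame-perfect outcome: (C, c2) with payoffs (16, 19).
For the simultaneous game, intersect best replies.
Player I's best replies: c1→A; c2→C; c3→D.
Player 2's best replies: A→c3; B→c1; C→c2; D→c2.
Only (C, c2) has each player best-responding; Nash payoffs (16, 19).
Player 2 earns 19 sequentially versus 19 at the Nash outcome: unchanged.

unchanged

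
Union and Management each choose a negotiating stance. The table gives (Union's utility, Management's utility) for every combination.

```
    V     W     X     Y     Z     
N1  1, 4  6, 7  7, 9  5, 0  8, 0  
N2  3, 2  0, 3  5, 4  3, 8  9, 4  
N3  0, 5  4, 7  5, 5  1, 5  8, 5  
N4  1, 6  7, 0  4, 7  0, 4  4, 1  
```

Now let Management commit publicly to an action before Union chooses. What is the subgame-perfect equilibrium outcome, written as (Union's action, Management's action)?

(N1, X)

Work backward from Union's decision.
- V: Union compares 1, 3, 0, 1 and picks N2; Management would get 2.
- W: Union compares 6, 0, 4, 7 and picks N4; Management would get 0.
- X: Union compares 7, 5, 5, 4 and picks N1; Management would get 9.
- Y: Union compares 5, 3, 1, 0 and picks N1; Management would get 0.
- Z: Union compares 8, 9, 8, 4 and picks N2; Management would get 4.
Among 2, 0, 9, 0, 4, the best is 9 at X. Subgame-perfect outcome: (N1, X) with payoffs (7, 9).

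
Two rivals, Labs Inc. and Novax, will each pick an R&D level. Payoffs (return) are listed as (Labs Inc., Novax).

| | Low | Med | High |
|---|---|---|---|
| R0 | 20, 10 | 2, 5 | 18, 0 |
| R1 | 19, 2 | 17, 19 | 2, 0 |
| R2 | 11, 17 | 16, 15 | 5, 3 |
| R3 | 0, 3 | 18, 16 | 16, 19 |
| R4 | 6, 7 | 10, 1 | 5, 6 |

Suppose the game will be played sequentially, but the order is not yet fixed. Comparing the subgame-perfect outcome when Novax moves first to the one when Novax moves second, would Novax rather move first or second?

first

If Labs Inc. leads: Novax's best replies are R0→Low, R1→Med, R2→Low, R3→High, R4→Low; Labs Inc.'s induced payoffs 20, 17, 11, 16, 6; outcome (R0, Low), payoffs (20, 10).
If Novax leads: Labs Inc.'s best replies are Low→R0, Med→R3, High→R0; Novax's induced payoffs 10, 16, 0; outcome (R3, Med), payoffs (18, 16).
Novax gets 16 moving first and 10 moving second, so Novax prefers to move first.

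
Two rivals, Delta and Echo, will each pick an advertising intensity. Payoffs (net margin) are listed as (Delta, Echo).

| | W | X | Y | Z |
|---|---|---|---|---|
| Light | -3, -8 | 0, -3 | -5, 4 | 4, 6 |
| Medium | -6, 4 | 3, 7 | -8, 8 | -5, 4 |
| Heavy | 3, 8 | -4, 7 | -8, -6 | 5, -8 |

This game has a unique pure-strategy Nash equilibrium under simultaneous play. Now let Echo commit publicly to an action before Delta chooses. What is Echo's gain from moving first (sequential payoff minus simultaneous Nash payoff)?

0

Work backward from Delta's decision.
- W → Delta plays Heavy (best of -3, -6, 3); Echo gets 8.
- X → Delta plays Medium (best of 0, 3, -4); Echo gets 7.
- Y → Delta plays Light (best of -5, -8, -8); Echo gets 4.
- Z → Delta plays Heavy (best of 4, -5, 5); Echo gets -8.
Maximizing over 8, 7, 4, -8, Echo chooses W. Subgame-perfect outcome: (Heavy, W) with payoffs (3, 8).
Under simultaneous play:
Delta's best replies: W→Heavy; X→Medium; Y→Light; Z→Heavy.
Echo's best replies: Light→Z; Medium→Y; Heavy→W.
The unique mutual best reply is (Heavy, W), giving (3, 8).
Echo's commitment gain: 8 − 8 = 0.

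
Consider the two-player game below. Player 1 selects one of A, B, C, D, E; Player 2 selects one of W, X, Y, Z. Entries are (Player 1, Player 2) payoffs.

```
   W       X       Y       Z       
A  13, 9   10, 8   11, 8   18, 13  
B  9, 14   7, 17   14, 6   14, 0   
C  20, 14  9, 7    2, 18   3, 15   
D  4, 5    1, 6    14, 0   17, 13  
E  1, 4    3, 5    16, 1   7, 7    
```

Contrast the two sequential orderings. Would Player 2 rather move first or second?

first

If Player 1 leads: Player 2's best replies are A→Z, B→X, C→Y, D→Z, E→Z; Player 1's induced payoffs 18, 7, 2, 17, 7; outcome (A, Z), payoffs (18, 13).
If Player 2 leads: Player 1's best replies are W→C, X→A, Y→E, Z→A; Player 2's induced payoffs 14, 8, 1, 13; outcome (C, W), payoffs (20, 14).
Player 2 gets 14 moving first and 13 moving second, so Player 2 prefers to move first.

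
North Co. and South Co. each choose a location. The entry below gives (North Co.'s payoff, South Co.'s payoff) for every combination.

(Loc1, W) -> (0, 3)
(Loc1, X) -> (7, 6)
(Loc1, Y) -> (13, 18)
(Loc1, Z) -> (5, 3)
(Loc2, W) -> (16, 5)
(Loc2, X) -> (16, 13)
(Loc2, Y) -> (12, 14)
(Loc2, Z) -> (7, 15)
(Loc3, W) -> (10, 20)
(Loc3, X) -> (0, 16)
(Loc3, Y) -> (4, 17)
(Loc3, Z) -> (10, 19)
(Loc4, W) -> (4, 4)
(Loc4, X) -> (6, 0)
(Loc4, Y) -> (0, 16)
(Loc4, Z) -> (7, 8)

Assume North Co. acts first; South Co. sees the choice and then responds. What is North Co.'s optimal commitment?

Loc1

Solve by backward induction (North Co. leads).
- Loc1: South Co. compares 3, 6, 18, 3 and picks Y; North Co. would get 13.
- Loc2: South Co. compares 5, 13, 14, 15 and picks Z; North Co. would get 7.
- Loc3: South Co. compares 20, 16, 17, 19 and picks W; North Co. would get 10.
- Loc4: South Co. compares 4, 0, 16, 8 and picks Y; North Co. would get 0.
North Co.'s induced payoffs are 13, 7, 10, 0, so North Co. commits to Loc1. Subgame-perfect outcome: (Loc1, Y) with payoffs (13, 18).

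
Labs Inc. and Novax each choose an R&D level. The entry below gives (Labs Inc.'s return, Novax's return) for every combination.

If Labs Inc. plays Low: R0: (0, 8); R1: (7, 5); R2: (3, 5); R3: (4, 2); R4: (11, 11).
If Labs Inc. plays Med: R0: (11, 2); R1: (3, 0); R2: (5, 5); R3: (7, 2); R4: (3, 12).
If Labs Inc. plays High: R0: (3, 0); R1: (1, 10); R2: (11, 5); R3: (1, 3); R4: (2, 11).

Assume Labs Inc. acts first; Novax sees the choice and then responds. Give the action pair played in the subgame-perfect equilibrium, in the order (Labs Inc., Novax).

Solve by backward induction (Labs Inc. leads).
- Low: BR = R4, leader payoff 11.
- Med: BR = R4, leader payoff 3.
- High: BR = R4, leader payoff 2.
Maximizing over 11, 3, 2, Labs Inc. chooses Low. Subgame-perfect outcome: (Low, R4) with payoffs (11, 11).

(Low, R4)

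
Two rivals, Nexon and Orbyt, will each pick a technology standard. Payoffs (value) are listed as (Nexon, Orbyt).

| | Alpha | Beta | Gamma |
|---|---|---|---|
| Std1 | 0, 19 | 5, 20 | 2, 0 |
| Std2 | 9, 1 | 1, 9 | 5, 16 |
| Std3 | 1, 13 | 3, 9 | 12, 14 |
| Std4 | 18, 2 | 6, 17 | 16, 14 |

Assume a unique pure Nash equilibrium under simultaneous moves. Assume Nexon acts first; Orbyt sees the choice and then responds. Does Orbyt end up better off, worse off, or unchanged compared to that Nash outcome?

Orbyt best-responds to each possible Nexon move:
- Std1: BR = Beta, leader payoff 5.
- Std2: BR = Gamma, leader payoff 5.
- Std3: BR = Gamma, leader payoff 12.
- Std4: BR = Beta, leader payoff 6.
Maximizing over 5, 5, 12, 6, Nexon chooses Std3. Subgame-perfect outcome: (Std3, Gamma) with payoffs (12, 14).
Under simultaneous play:
Nexon's best replies: Alpha→Std4; Beta→Std4; Gamma→Std4.
Orbyt's best replies: Std1→Beta; Std2→Gamma; Std3→Gamma; Std4→Beta.
Only (Std4, Beta) has each player best-responding; Nash payoffs (6, 17).
Orbyt earns 14 sequentially versus 17 at the Nash outcome: worse off.

worse off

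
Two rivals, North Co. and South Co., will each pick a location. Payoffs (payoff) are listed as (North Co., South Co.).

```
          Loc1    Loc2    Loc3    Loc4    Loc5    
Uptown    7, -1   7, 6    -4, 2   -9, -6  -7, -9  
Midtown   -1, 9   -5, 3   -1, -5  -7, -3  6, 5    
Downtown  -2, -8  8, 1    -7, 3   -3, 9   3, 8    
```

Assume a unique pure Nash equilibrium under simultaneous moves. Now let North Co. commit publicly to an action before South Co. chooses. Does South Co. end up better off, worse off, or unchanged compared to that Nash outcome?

Work backward from South Co.'s decision.
- Uptown: BR = Loc2, leader payoff 7.
- Midtown: BR = Loc1, leader payoff -1.
- Downtown: BR = Loc4, leader payoff -3.
North Co.'s induced payoffs are 7, -1, -3, so North Co. commits to Uptown. Subgame-perfect outcome: (Uptown, Loc2) with payoffs (7, 6).
Now find the simultaneous Nash equilibrium.
North Co.'s best replies: Loc1→Uptown; Loc2→Downtown; Loc3→Midtown; Loc4→Downtown; Loc5→Midtown.
South Co.'s best replies: Uptown→Loc2; Midtown→Loc1; Downtown→Loc4.
The unique mutual best reply is (Downtown, Loc4), giving (-3, 9).
South Co. earns 6 sequentially versus 9 at the Nash outcome: worse off.

worse off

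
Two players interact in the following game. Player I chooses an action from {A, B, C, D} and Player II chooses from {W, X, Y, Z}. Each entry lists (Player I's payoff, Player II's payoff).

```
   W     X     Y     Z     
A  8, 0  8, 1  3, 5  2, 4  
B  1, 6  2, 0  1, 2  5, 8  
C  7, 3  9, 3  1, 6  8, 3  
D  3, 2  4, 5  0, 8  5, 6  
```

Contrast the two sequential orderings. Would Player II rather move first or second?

second

If Player I leads: Player II's best replies are A→Y, B→Z, C→Y, D→Y; Player I's induced payoffs 3, 5, 1, 0; outcome (B, Z), payoffs (5, 8).
If Player II leads: Player I's best replies are W→A, X→C, Y→A, Z→C; Player II's induced payoffs 0, 3, 5, 3; outcome (A, Y), payoffs (3, 5).
Player II gets 5 moving first and 8 moving second, so Player II prefers to move second.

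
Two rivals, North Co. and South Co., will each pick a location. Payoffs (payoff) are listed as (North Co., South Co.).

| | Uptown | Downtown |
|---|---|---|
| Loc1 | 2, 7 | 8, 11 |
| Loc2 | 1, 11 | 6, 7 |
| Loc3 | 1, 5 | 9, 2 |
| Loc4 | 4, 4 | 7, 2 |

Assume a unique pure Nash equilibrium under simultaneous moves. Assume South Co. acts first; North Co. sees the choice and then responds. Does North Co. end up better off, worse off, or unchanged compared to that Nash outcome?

unchanged

North Co. best-responds to each possible South Co. move:
- Uptown: BR = Loc4, leader payoff 4.
- Downtown: BR = Loc3, leader payoff 2.
Maximizing over 4, 2, South Co. chooses Uptown. Subgame-perfect outcome: (Loc4, Uptown) with payoffs (4, 4).
Now find the simultaneous Nash equilibrium.
North Co.'s best replies: Uptown→Loc4; Downtown→Loc3.
South Co.'s best replies: Loc1→Downtown; Loc2→Uptown; Loc3→Uptown; Loc4→Uptown.
The unique mutual best reply is (Loc4, Uptown), giving (4, 4).
North Co. earns 4 sequentially versus 4 at the Nash outcome: unchanged.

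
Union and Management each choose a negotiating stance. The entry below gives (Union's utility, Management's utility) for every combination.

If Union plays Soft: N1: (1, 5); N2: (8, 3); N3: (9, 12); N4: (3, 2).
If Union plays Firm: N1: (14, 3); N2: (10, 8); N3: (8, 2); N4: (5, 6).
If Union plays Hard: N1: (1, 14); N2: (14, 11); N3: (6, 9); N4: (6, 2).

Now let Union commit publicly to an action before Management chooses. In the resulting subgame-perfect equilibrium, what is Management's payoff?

Backward induction with Union moving first.
- Soft → Management plays N3 (best of 5, 3, 12, 2); Union gets 9.
- Firm → Management plays N2 (best of 3, 8, 2, 6); Union gets 10.
- Hard → Management plays N1 (best of 14, 11, 9, 2); Union gets 1.
Union's induced payoffs are 9, 10, 1, so Union commits to Firm. Subgame-perfect outcome: (Firm, N2) with payoffs (10, 8).

8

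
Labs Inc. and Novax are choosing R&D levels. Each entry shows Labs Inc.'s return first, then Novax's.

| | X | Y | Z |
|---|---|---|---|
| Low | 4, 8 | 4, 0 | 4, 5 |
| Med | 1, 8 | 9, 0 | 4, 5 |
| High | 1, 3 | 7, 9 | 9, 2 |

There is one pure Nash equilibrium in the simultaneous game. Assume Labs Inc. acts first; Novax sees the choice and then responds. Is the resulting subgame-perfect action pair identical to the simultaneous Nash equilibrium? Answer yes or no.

Novax best-responds to each possible Labs Inc. move:
- Low: Novax compares 8, 0, 5 and picks X; Labs Inc. would get 4.
- Med: Novax compares 8, 0, 5 and picks X; Labs Inc. would get 1.
- High: Novax compares 3, 9, 2 and picks Y; Labs Inc. would get 7.
Among 4, 1, 7, the best is 7 at High. Subgame-perfect outcome: (High, Y) with payoffs (7, 9).
For the simultaneous game, intersect best replies.
Labs Inc.'s best replies: X→Low; Y→Med; Z→High.
Novax's best replies: Low→X; Med→X; High→Y.
The unique mutual best reply is (Low, X), giving (4, 8).
Sequential outcome (High, Y) differs from the Nash profile (Low, X).

no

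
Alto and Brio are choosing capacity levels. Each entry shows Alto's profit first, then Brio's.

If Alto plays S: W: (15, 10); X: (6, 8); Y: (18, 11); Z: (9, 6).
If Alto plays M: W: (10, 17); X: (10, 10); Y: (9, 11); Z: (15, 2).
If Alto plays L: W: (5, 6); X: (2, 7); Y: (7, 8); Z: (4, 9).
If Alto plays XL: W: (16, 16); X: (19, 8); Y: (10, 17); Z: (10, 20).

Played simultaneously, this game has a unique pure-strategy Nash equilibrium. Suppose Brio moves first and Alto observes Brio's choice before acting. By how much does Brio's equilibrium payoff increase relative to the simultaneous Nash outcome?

Alto best-responds to each possible Brio move:
- W: Alto compares 15, 10, 5, 16 and picks XL; Brio would get 16.
- X: Alto compares 6, 10, 2, 19 and picks XL; Brio would get 8.
- Y: Alto compares 18, 9, 7, 10 and picks S; Brio would get 11.
- Z: Alto compares 9, 15, 4, 10 and picks M; Brio would get 2.
Brio's induced payoffs are 16, 8, 11, 2, so Brio commits to W. Subgame-perfect outcome: (XL, W) with payoffs (16, 16).
Under simultaneous play:
Alto's best replies: W→XL; X→XL; Y→S; Z→M.
Brio's best replies: S→Y; M→W; L→Z; XL→Z.
The unique mutual best reply is (S, Y), giving (18, 11).
Brio's commitment gain: 16 − 11 = 5.

5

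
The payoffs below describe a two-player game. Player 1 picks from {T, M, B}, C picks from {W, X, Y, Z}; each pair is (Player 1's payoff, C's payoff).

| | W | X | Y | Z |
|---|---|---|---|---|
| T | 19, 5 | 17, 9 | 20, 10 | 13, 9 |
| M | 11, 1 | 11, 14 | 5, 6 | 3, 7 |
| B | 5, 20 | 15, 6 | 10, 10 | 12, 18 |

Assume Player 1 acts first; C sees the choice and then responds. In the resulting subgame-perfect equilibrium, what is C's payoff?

Solve by backward induction (Player 1 leads).
- T: C compares 5, 9, 10, 9 and picks Y; Player 1 would get 20.
- M: C compares 1, 14, 6, 7 and picks X; Player 1 would get 11.
- B: C compares 20, 6, 10, 18 and picks W; Player 1 would get 5.
Among 20, 11, 5, the best is 20 at T. Subgame-perfect outcome: (T, Y) with payoffs (20, 10).

10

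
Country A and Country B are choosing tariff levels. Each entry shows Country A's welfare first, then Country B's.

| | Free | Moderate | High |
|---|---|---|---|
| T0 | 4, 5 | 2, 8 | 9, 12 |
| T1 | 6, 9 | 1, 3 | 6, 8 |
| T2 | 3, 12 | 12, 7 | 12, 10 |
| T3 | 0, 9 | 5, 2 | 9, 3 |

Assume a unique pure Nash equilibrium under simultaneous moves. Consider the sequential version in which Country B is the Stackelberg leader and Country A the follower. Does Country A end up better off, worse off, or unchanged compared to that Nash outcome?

better off

Backward induction with Country B moving first.
- Free: Country A compares 4, 6, 3, 0 and picks T1; Country B would get 9.
- Moderate: Country A compares 2, 1, 12, 5 and picks T2; Country B would get 7.
- High: Country A compares 9, 6, 12, 9 and picks T2; Country B would get 10.
Maximizing over 9, 7, 10, Country B chooses High. Subgame-perfect outcome: (T2, High) with payoffs (12, 10).
Now find the simultaneous Nash equilibrium.
Country A's best replies: Free→T1; Moderate→T2; High→T2.
Country B's best replies: T0→High; T1→Free; T2→Free; T3→Free.
Only (T1, Free) has each player best-responding; Nash payoffs (6, 9).
Country A earns 12 sequentially versus 6 at the Nash outcome: better off.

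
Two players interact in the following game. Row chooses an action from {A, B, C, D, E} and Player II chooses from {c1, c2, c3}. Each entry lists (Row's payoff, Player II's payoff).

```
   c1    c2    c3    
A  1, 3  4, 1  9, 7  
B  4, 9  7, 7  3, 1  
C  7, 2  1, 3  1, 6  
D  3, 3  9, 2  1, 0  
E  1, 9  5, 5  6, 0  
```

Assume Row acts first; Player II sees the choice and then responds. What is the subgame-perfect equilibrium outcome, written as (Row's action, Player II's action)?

Player II best-responds to each possible Row move:
- A → Player II plays c3 (best of 3, 1, 7); Row gets 9.
- B → Player II plays c1 (best of 9, 7, 1); Row gets 4.
- C → Player II plays c3 (best of 2, 3, 6); Row gets 1.
- D → Player II plays c1 (best of 3, 2, 0); Row gets 3.
- E → Player II plays c1 (best of 9, 5, 0); Row gets 1.
Row's induced payoffs are 9, 4, 1, 3, 1, so Row commits to A. Subgame-perfect outcome: (A, c3) with payoffs (9, 7).

(A, c3)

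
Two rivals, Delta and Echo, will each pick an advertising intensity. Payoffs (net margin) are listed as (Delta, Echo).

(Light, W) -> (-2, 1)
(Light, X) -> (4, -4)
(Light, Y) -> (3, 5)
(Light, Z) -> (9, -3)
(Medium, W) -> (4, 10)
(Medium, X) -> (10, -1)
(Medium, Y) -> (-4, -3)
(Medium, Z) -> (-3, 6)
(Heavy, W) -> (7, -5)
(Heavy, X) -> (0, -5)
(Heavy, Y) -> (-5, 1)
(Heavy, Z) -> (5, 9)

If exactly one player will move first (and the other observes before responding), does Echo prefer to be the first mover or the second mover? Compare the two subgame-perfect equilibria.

If Delta leads: Echo's best replies are Light→Y, Medium→W, Heavy→Z; Delta's induced payoffs 3, 4, 5; outcome (Heavy, Z), payoffs (5, 9).
If Echo leads: Delta's best replies are W→Heavy, X→Medium, Y→Light, Z→Light; Echo's induced payoffs -5, -1, 5, -3; outcome (Light, Y), payoffs (3, 5).
Echo gets 5 moving first and 9 moving second, so Echo prefers to move second.

second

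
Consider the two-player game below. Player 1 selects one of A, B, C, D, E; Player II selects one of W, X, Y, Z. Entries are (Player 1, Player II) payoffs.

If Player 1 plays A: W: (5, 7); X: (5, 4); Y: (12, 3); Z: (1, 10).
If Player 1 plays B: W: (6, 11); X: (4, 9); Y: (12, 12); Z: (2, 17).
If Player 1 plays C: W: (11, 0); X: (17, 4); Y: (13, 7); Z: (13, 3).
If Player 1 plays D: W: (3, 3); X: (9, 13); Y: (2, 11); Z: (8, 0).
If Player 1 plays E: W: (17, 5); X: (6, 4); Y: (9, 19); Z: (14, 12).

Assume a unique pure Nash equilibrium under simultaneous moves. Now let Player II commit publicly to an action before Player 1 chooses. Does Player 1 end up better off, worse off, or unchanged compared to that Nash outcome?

Solve by backward induction (Player II leads).
- W: Player 1 compares 5, 6, 11, 3, 17 and picks E; Player II would get 5.
- X: Player 1 compares 5, 4, 17, 9, 6 and picks C; Player II would get 4.
- Y: Player 1 compares 12, 12, 13, 2, 9 and picks C; Player II would get 7.
- Z: Player 1 compares 1, 2, 13, 8, 14 and picks E; Player II would get 12.
Among 5, 4, 7, 12, the best is 12 at Z. Subgame-perfect outcome: (E, Z) with payoffs (14, 12).
Under simultaneous play:
Player 1's best replies: W→E; X→C; Y→C; Z→E.
Player II's best replies: A→Z; B→Z; C→Y; D→X; E→Y.
The unique mutual best reply is (C, Y), giving (13, 7).
Player 1 earns 14 sequentially versus 13 at the Nash outcome: better off.

better off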